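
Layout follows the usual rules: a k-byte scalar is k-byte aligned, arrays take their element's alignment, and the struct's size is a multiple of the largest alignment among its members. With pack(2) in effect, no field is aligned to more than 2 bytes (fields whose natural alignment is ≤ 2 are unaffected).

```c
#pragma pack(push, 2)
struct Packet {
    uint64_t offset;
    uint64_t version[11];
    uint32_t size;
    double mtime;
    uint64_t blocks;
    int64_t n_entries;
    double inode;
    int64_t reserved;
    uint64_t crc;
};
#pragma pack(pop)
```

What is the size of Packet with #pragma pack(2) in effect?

148

0..8  offset  (8B, 2-aligned)
8..96  version  (88B, 2-aligned)
96..100  size  (4B, 2-aligned)
100..108  mtime  (8B, 2-aligned)
108..116  blocks  (8B, 2-aligned)
116..124  n_entries  (8B, 2-aligned)
124..132  inode  (8B, 2-aligned)
132..140  reserved  (8B, 2-aligned)
140..148  crc  (8B, 2-aligned)
sizeof = 148, alignof = 2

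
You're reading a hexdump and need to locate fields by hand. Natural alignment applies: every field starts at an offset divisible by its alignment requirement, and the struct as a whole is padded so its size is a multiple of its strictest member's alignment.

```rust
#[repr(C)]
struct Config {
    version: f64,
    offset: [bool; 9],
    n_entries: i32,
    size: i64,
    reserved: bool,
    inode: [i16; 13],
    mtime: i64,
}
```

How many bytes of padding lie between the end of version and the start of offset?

0

version at 0 (size 8, align 8) → ends 8
offset at 8 (size 9, align 1) → ends 17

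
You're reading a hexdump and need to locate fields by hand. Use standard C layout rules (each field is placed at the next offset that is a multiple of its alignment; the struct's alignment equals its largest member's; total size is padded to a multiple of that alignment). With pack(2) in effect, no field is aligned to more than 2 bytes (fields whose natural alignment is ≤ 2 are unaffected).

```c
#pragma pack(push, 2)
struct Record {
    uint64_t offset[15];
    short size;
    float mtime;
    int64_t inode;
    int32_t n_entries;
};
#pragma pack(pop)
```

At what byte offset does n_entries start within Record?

0..120  offset  (120B, 2-aligned)
120..122  size  (2B, 2-aligned)
122..126  mtime  (4B, 2-aligned)
126..134  inode  (8B, 2-aligned)
134..138  n_entries  (4B, 2-aligned)

134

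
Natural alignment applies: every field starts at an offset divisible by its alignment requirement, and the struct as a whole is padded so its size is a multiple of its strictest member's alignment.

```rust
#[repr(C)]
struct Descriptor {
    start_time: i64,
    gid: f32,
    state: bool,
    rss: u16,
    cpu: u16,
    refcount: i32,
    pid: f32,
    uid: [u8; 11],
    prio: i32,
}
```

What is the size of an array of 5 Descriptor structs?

240

@0: start_time [8B, align 8] → 8
@8: gid [4B, align 4] → 12
@12: state [1B, align 1] → 13
+1 pad (align 2)
@14: rss [2B, align 2] → 16
@16: cpu [2B, align 2] → 18
+2 pad (align 4)
@20: refcount [4B, align 4] → 24
@24: pid [4B, align 4] → 28
@28: uid [11B, align 1] → 39
+1 pad (align 4)
@40: prio [4B, align 4] → 44
+4 tail pad (align 8)
size 48, align 8
array of 5: 5 × 48 = 240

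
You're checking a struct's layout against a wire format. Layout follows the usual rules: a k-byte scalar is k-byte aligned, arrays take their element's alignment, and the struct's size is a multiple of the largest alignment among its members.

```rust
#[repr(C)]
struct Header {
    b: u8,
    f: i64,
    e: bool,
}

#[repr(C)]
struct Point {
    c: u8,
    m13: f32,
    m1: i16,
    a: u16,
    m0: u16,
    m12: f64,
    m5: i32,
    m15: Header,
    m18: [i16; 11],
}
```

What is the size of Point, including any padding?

80 bytes

Header: b at 0 (size 1, align 1) → ends 1; pad 7 to align 8 for f; f at 8 (size 8, align 8) → ends 16; e at 16 (size 1, align 1) → ends 17; tail pad 7 to reach multiple of 8; total 24 bytes, alignment 8
c at 0 (size 1, align 1) → ends 1
pad 3 to align 4 for m13
m13 at 4 (size 4, align 4) → ends 8
m1 at 8 (size 2, align 2) → ends 10
a at 10 (size 2, align 2) → ends 12
m0 at 12 (size 2, align 2) → ends 14
pad 2 to align 8 for m12
m12 at 16 (size 8, align 8) → ends 24
m5 at 24 (size 4, align 4) → ends 28
pad 4 to align 8 for m15
m15 at 32 (size 24, align 8) → ends 56
m18 at 56 (size 22, align 2) → ends 78
tail pad 2 to reach multiple of 8
total 80 bytes, alignment 8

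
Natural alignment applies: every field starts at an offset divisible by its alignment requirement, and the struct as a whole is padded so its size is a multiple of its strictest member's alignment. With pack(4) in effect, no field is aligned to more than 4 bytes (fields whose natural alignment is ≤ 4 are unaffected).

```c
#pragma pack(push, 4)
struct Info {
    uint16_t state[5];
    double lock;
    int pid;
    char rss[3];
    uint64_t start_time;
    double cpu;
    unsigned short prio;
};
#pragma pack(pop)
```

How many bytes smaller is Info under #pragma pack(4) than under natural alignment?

natural layout:
  @0: state [10B, align 2] → 10
  +6 pad (align 8)
  @16: lock [8B, align 8] → 24
  @24: pid [4B, align 4] → 28
  @28: rss [3B, align 1] → 31
  +1 pad (align 8)
  @32: start_time [8B, align 8] → 40
  @40: cpu [8B, align 8] → 48
  @48: prio [2B, align 2] → 50
  +6 tail pad (align 8)
  size 56, align 8
packed(4) layout:
  @0: state [10B, align 2] → 10
  +2 pad (align 4)
  @12: lock [8B, align 4] → 20
  @20: pid [4B, align 4] → 24
  @24: rss [3B, align 1] → 27
  +1 pad (align 4)
  @28: start_time [8B, align 4] → 36
  @36: cpu [8B, align 4] → 44
  @44: prio [2B, align 2] → 46
  +2 tail pad (align 4)
  size 48, align 4
56 − 48 = 8

8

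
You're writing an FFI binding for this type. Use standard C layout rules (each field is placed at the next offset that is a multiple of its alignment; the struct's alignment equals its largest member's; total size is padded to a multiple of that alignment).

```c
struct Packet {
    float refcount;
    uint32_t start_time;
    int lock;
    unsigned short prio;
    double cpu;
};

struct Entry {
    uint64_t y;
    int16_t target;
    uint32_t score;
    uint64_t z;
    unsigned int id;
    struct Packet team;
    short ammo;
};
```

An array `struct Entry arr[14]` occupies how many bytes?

Packet: 0..4  refcount  (4B, 4-aligned); 4..8  start_time  (4B, 4-aligned); 8..12  lock  (4B, 4-aligned); 12..14  prio  (2B, 2-aligned); 14..16  -- padding (2B); 16..24  cpu  (8B, 8-aligned); sizeof = 24, alignof = 8
0..8  y  (8B, 8-aligned)
8..10  target  (2B, 2-aligned)
10..12  -- padding (2B)
12..16  score  (4B, 4-aligned)
16..24  z  (8B, 8-aligned)
24..28  id  (4B, 4-aligned)
28..32  -- padding (4B)
32..56  team  (24B, 8-aligned)
56..58  ammo  (2B, 2-aligned)
58..64  -- tail padding (6B)
sizeof = 64, alignof = 8
array of 14: 14 × 64 = 896

896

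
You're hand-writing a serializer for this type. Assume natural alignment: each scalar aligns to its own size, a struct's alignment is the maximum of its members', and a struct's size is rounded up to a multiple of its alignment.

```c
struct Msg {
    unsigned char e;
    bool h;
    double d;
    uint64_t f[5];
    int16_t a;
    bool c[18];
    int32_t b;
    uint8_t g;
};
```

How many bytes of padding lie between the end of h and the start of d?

e at 0 (size 1, align 1) → ends 1
h at 1 (size 1, align 1) → ends 2
pad 6 to align 8 for d
d at 8 (size 8, align 8) → ends 16

6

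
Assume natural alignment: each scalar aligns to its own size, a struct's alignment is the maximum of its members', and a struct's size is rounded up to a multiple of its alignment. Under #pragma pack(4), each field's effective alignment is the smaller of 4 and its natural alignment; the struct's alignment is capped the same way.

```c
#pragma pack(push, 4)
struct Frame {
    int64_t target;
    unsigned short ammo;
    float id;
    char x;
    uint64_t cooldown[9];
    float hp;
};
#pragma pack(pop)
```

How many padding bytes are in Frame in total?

5

@0: target [8B, align 4] → 8
@8: ammo [2B, align 2] → 10
+2 pad (align 4)
@12: id [4B, align 4] → 16
@16: x [1B, align 1] → 17
+3 pad (align 4)
@20: cooldown [72B, align 4] → 92
@92: hp [4B, align 4] → 96
size 96, align 4
data bytes 91, size 96 → padding 5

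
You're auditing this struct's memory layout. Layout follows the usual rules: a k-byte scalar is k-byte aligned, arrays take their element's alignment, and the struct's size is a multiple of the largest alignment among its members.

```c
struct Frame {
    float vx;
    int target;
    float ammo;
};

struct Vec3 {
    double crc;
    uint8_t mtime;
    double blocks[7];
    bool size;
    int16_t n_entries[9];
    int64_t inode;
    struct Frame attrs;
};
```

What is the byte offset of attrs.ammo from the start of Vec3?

Frame: vx at 0 (size 4, align 4) → ends 4; target at 4 (size 4, align 4) → ends 8; ammo at 8 (size 4, align 4) → ends 12; total 12 bytes, alignment 4
crc at 0 (size 8, align 8) → ends 8
mtime at 8 (size 1, align 1) → ends 9
pad 7 to align 8 for blocks
blocks at 16 (size 56, align 8) → ends 72
size at 72 (size 1, align 1) → ends 73
pad 1 to align 2 for n_entries
n_entries at 74 (size 18, align 2) → ends 92
pad 4 to align 8 for inode
inode at 96 (size 8, align 8) → ends 104
attrs at 104 (size 12, align 4) → ends 116
within Frame: ammo at 8
104 + 8 = 112

112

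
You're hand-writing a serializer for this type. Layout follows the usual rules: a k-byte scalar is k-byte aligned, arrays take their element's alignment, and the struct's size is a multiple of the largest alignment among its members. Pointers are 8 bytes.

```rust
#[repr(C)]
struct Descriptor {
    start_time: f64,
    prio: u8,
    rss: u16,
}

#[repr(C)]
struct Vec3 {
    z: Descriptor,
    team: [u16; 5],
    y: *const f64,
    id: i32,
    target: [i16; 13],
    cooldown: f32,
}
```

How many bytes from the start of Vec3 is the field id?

40

Descriptor: @0: start_time [8B, align 8] → 8; @8: prio [1B, align 1] → 9; +1 pad (align 2); @10: rss [2B, align 2] → 12; +4 tail pad (align 8); size 16, align 8
@0: z [16B, align 8] → 16
@16: team [10B, align 2] → 26
+6 pad (align 8)
@32: y [8B, align 8] → 40
@40: id [4B, align 4] → 44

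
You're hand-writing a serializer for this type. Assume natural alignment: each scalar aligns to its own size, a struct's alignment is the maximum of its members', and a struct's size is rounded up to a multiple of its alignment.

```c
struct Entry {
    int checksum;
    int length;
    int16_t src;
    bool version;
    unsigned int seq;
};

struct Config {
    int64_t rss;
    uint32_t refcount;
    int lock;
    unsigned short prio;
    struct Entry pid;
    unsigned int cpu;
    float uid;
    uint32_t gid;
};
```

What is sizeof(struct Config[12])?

576

Entry: checksum at 0 (size 4, align 4) → ends 4; length at 4 (size 4, align 4) → ends 8; src at 8 (size 2, align 2) → ends 10; version at 10 (size 1, align 1) → ends 11; pad 1 to align 4 for seq; seq at 12 (size 4, align 4) → ends 16; total 16 bytes, alignment 4
rss at 0 (size 8, align 8) → ends 8
refcount at 8 (size 4, align 4) → ends 12
lock at 12 (size 4, align 4) → ends 16
prio at 16 (size 2, align 2) → ends 18
pad 2 to align 4 for pid
pid at 20 (size 16, align 4) → ends 36
cpu at 36 (size 4, align 4) → ends 40
uid at 40 (size 4, align 4) → ends 44
gid at 44 (size 4, align 4) → ends 48
total 48 bytes, alignment 8
array of 12: 12 × 48 = 576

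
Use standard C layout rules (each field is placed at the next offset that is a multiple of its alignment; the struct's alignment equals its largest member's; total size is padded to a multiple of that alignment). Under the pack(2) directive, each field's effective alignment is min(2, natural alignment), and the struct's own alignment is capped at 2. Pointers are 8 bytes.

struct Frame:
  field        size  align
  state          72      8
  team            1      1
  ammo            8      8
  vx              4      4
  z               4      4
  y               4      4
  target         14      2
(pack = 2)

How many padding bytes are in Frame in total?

1

state at 0 (size 72, align 2) → ends 72
team at 72 (size 1, align 1) → ends 73
pad 1 to align 2 for ammo
ammo at 74 (size 8, align 2) → ends 82
vx at 82 (size 4, align 2) → ends 86
z at 86 (size 4, align 2) → ends 90
y at 90 (size 4, align 2) → ends 94
target at 94 (size 14, align 2) → ends 108
total 108 bytes, alignment 2
data bytes 107, size 108 → padding 1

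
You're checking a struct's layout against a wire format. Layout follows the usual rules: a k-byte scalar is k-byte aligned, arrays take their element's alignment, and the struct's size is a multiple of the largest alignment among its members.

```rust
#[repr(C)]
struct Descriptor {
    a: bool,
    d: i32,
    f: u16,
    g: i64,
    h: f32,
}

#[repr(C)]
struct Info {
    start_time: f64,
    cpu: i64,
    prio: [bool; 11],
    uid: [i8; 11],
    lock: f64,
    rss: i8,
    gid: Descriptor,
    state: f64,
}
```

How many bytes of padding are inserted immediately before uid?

0

Descriptor: a at 0 (size 1, align 1) → ends 1; pad 3 to align 4 for d; d at 4 (size 4, align 4) → ends 8; f at 8 (size 2, align 2) → ends 10; pad 6 to align 8 for g; g at 16 (size 8, align 8) → ends 24; h at 24 (size 4, align 4) → ends 28; tail pad 4 to reach multiple of 8; total 32 bytes, alignment 8
start_time at 0 (size 8, align 8) → ends 8
cpu at 8 (size 8, align 8) → ends 16
prio at 16 (size 11, align 1) → ends 27
uid at 27 (size 11, align 1) → ends 38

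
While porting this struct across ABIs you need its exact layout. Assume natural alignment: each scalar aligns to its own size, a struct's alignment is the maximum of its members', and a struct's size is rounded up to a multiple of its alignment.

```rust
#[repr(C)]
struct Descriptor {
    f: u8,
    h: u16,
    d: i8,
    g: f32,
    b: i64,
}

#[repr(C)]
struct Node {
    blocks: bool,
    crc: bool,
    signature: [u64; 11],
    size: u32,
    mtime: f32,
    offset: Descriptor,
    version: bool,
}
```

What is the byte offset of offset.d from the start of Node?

108

Descriptor: f at 0 (size 1, align 1) → ends 1; pad 1 to align 2 for h; h at 2 (size 2, align 2) → ends 4; d at 4 (size 1, align 1) → ends 5; pad 3 to align 4 for g; g at 8 (size 4, align 4) → ends 12; pad 4 to align 8 for b; b at 16 (size 8, align 8) → ends 24; total 24 bytes, alignment 8
blocks at 0 (size 1, align 1) → ends 1
crc at 1 (size 1, align 1) → ends 2
pad 6 to align 8 for signature
signature at 8 (size 88, align 8) → ends 96
size at 96 (size 4, align 4) → ends 100
mtime at 100 (size 4, align 4) → ends 104
offset at 104 (size 24, align 8) → ends 128
within Descriptor: d at 4
104 + 4 = 108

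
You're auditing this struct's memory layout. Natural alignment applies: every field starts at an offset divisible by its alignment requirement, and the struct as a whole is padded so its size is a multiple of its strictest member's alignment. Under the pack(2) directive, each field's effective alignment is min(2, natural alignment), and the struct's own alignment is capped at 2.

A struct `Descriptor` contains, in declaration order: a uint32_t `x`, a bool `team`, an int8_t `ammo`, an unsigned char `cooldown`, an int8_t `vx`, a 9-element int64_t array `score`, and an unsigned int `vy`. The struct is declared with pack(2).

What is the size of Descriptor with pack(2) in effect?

84

@0: x [4B, align 2] → 4
@4: team [1B, align 1] → 5
@5: ammo [1B, align 1] → 6
@6: cooldown [1B, align 1] → 7
@7: vx [1B, align 1] → 8
@8: score [72B, align 2] → 80
@80: vy [4B, align 2] → 84
size 84, align 2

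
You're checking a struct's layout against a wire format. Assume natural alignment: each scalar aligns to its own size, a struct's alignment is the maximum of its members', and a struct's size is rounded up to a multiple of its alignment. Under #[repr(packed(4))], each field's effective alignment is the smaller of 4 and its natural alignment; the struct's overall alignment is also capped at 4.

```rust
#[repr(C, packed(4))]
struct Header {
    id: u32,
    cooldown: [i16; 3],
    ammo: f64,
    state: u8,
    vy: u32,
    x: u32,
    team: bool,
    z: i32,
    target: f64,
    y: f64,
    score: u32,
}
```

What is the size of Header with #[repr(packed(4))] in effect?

id at 0 (size 4, align 4) → ends 4
cooldown at 4 (size 6, align 2) → ends 10
pad 2 to align 4 for ammo
ammo at 12 (size 8, align 4) → ends 20
state at 20 (size 1, align 1) → ends 21
pad 3 to align 4 for vy
vy at 24 (size 4, align 4) → ends 28
x at 28 (size 4, align 4) → ends 32
team at 32 (size 1, align 1) → ends 33
pad 3 to align 4 for z
z at 36 (size 4, align 4) → ends 40
target at 40 (size 8, align 4) → ends 48
y at 48 (size 8, align 4) → ends 56
score at 56 (size 4, align 4) → ends 60
total 60 bytes, alignment 4

60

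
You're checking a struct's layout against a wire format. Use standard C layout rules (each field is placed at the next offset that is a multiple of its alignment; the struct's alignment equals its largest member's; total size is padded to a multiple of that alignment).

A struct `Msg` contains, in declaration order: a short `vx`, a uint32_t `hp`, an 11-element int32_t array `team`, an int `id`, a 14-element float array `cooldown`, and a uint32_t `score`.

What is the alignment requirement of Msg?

member alignments: vx=2, hp=4, team=4, id=4, cooldown=4, score=4
max = 4

4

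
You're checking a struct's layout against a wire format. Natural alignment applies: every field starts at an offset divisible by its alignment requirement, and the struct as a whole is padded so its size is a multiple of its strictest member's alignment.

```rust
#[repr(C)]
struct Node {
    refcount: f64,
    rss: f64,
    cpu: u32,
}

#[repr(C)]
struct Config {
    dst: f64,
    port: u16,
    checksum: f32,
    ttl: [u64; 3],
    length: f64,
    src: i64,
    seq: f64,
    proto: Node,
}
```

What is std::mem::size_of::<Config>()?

Node: 0..8  refcount  (8B, 8-aligned); 8..16  rss  (8B, 8-aligned); 16..20  cpu  (4B, 4-aligned); 20..24  -- tail padding (4B); sizeof = 24, alignof = 8
0..8  dst  (8B, 8-aligned)
8..10  port  (2B, 2-aligned)
10..12  -- padding (2B)
12..16  checksum  (4B, 4-aligned)
16..40  ttl  (24B, 8-aligned)
40..48  length  (8B, 8-aligned)
48..56  src  (8B, 8-aligned)
56..64  seq  (8B, 8-aligned)
64..88  proto  (24B, 8-aligned)
sizeof = 88, alignof = 8

88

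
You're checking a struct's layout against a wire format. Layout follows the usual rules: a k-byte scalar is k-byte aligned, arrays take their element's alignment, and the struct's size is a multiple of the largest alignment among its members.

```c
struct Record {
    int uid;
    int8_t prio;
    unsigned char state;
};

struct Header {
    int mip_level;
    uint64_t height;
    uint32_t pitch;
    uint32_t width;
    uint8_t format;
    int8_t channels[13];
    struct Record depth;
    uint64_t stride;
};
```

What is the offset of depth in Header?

Record: uid at 0 (size 4, align 4) → ends 4; prio at 4 (size 1, align 1) → ends 5; state at 5 (size 1, align 1) → ends 6; tail pad 2 to reach multiple of 4; total 8 bytes, alignment 4
mip_level at 0 (size 4, align 4) → ends 4
pad 4 to align 8 for height
height at 8 (size 8, align 8) → ends 16
pitch at 16 (size 4, align 4) → ends 20
width at 20 (size 4, align 4) → ends 24
format at 24 (size 1, align 1) → ends 25
channels at 25 (size 13, align 1) → ends 38
pad 2 to align 4 for depth
depth at 40 (size 8, align 4) → ends 48

40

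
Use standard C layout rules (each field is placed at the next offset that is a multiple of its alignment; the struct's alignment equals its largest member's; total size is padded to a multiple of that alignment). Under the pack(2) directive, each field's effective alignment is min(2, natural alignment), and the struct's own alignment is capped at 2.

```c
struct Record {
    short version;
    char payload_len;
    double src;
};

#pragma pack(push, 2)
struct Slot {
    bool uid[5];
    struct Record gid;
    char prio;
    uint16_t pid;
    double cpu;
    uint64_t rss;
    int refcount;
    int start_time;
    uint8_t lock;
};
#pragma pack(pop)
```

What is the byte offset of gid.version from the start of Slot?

Record: @0: version [2B, align 2] → 2; @2: payload_len [1B, align 1] → 3; +5 pad (align 8); @8: src [8B, align 8] → 16; size 16, align 8
@0: uid [5B, align 1] → 5
+1 pad (align 2)
@6: gid [16B, align 2] → 22
within Record: version at 0
6 + 0 = 6

6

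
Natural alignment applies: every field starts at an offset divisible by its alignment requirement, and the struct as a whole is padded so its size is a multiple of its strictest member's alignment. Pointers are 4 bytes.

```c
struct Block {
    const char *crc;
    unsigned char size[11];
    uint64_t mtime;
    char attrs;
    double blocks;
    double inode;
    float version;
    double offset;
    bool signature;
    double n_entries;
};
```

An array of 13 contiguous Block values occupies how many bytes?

1040

0..4  crc  (4B, 4-aligned)
4..15  size  (11B, 1-aligned)
15..16  -- padding (1B)
16..24  mtime  (8B, 8-aligned)
24..25  attrs  (1B, 1-aligned)
25..32  -- padding (7B)
32..40  blocks  (8B, 8-aligned)
40..48  inode  (8B, 8-aligned)
48..52  version  (4B, 4-aligned)
52..56  -- padding (4B)
56..64  offset  (8B, 8-aligned)
64..65  signature  (1B, 1-aligned)
65..72  -- padding (7B)
72..80  n_entries  (8B, 8-aligned)
sizeof = 80, alignof = 8
array of 13: 13 × 80 = 1040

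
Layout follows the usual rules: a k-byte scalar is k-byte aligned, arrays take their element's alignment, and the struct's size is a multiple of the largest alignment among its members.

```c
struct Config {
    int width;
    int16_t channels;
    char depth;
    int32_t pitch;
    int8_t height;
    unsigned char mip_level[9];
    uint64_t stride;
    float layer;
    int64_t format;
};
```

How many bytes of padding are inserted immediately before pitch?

@0: width [4B, align 4] → 4
@4: channels [2B, align 2] → 6
@6: depth [1B, align 1] → 7
+1 pad (align 4)
@8: pitch [4B, align 4] → 12

1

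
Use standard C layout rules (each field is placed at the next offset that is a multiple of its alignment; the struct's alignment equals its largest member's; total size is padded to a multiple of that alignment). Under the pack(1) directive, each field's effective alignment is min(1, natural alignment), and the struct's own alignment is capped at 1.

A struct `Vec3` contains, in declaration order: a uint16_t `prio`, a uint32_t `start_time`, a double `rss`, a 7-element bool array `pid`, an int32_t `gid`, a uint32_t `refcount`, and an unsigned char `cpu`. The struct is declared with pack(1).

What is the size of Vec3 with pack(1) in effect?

prio at 0 (size 2, align 1) → ends 2
start_time at 2 (size 4, align 1) → ends 6
rss at 6 (size 8, align 1) → ends 14
pid at 14 (size 7, align 1) → ends 21
gid at 21 (size 4, align 1) → ends 25
refcount at 25 (size 4, align 1) → ends 29
cpu at 29 (size 1, align 1) → ends 30
total 30 bytes, alignment 1

30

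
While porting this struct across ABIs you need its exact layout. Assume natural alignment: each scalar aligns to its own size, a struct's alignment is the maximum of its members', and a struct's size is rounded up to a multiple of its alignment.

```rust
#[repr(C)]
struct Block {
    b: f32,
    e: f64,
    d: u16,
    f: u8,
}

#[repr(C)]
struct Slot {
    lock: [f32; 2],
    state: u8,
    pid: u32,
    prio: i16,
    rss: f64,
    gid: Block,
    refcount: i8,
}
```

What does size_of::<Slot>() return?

Block: @0: b [4B, align 4] → 4; +4 pad (align 8); @8: e [8B, align 8] → 16; @16: d [2B, align 2] → 18; @18: f [1B, align 1] → 19; +5 tail pad (align 8); size 24, align 8
@0: lock [8B, align 4] → 8
@8: state [1B, align 1] → 9
+3 pad (align 4)
@12: pid [4B, align 4] → 16
@16: prio [2B, align 2] → 18
+6 pad (align 8)
@24: rss [8B, align 8] → 32
@32: gid [24B, align 8] → 56
@56: refcount [1B, align 1] → 57
+7 tail pad (align 8)
size 64, align 8

64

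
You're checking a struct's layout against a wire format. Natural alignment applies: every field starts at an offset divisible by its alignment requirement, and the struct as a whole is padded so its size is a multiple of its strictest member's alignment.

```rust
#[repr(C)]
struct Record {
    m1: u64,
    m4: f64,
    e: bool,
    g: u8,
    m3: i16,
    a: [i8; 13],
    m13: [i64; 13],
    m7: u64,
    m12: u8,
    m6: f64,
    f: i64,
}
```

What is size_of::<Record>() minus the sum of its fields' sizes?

@0: m1 [8B, align 8] → 8
@8: m4 [8B, align 8] → 16
@16: e [1B, align 1] → 17
@17: g [1B, align 1] → 18
@18: m3 [2B, align 2] → 20
@20: a [13B, align 1] → 33
+7 pad (align 8)
@40: m13 [104B, align 8] → 144
@144: m7 [8B, align 8] → 152
@152: m12 [1B, align 1] → 153
+7 pad (align 8)
@160: m6 [8B, align 8] → 168
@168: f [8B, align 8] → 176
size 176, align 8
data bytes 162, size 176 → padding 14

14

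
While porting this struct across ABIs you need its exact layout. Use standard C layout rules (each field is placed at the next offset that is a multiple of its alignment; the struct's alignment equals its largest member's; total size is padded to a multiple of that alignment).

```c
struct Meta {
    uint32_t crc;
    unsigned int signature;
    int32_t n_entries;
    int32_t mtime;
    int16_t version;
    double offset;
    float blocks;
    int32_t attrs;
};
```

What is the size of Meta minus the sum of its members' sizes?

6

@0: crc [4B, align 4] → 4
@4: signature [4B, align 4] → 8
@8: n_entries [4B, align 4] → 12
@12: mtime [4B, align 4] → 16
@16: version [2B, align 2] → 18
+6 pad (align 8)
@24: offset [8B, align 8] → 32
@32: blocks [4B, align 4] → 36
@36: attrs [4B, align 4] → 40
size 40, align 8
data bytes 34, size 40 → padding 6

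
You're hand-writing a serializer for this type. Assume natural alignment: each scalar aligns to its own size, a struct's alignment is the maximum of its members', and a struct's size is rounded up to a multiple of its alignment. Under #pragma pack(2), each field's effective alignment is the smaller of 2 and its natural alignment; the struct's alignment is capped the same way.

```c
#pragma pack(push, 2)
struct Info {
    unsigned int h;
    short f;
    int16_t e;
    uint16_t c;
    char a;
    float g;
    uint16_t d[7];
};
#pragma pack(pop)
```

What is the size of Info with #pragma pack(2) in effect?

30

0..4  h  (4B, 2-aligned)
4..6  f  (2B, 2-aligned)
6..8  e  (2B, 2-aligned)
8..10  c  (2B, 2-aligned)
10..11  a  (1B, 1-aligned)
11..12  -- padding (1B)
12..16  g  (4B, 2-aligned)
16..30  d  (14B, 2-aligned)
sizeof = 30, alignof = 2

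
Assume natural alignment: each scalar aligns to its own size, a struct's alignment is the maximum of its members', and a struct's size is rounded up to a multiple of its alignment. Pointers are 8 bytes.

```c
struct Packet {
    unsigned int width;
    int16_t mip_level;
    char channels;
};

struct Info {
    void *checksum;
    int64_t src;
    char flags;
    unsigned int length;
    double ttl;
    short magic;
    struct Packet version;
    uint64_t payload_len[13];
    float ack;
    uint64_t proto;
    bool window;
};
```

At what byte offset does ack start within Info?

Packet: width at 0 (size 4, align 4) → ends 4; mip_level at 4 (size 2, align 2) → ends 6; channels at 6 (size 1, align 1) → ends 7; tail pad 1 to reach multiple of 4; total 8 bytes, alignment 4
checksum at 0 (size 8, align 8) → ends 8
src at 8 (size 8, align 8) → ends 16
flags at 16 (size 1, align 1) → ends 17
pad 3 to align 4 for length
length at 20 (size 4, align 4) → ends 24
ttl at 24 (size 8, align 8) → ends 32
magic at 32 (size 2, align 2) → ends 34
pad 2 to align 4 for version
version at 36 (size 8, align 4) → ends 44
pad 4 to align 8 for payload_len
payload_len at 48 (size 104, align 8) → ends 152
ack at 152 (size 4, align 4) → ends 156

152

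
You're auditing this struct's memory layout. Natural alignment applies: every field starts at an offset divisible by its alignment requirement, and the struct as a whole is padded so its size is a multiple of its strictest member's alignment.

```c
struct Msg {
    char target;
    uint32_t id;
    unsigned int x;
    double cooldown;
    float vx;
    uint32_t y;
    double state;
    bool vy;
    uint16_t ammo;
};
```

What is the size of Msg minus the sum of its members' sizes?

@0: target [1B, align 1] → 1
+3 pad (align 4)
@4: id [4B, align 4] → 8
@8: x [4B, align 4] → 12
+4 pad (align 8)
@16: cooldown [8B, align 8] → 24
@24: vx [4B, align 4] → 28
@28: y [4B, align 4] → 32
@32: state [8B, align 8] → 40
@40: vy [1B, align 1] → 41
+1 pad (align 2)
@42: ammo [2B, align 2] → 44
+4 tail pad (align 8)
size 48, align 8
data bytes 36, size 48 → padding 12

12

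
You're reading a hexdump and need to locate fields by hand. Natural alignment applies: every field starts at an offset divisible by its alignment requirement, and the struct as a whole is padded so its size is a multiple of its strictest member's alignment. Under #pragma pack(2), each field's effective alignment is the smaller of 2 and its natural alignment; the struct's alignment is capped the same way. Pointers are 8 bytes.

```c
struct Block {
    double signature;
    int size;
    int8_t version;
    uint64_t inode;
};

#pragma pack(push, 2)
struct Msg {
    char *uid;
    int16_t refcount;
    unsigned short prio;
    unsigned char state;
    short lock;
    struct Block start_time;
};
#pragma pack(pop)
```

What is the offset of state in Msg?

Block: @0: signature [8B, align 8] → 8; @8: size [4B, align 4] → 12; @12: version [1B, align 1] → 13; +3 pad (align 8); @16: inode [8B, align 8] → 24; size 24, align 8
@0: uid [8B, align 2] → 8
@8: refcount [2B, align 2] → 10
@10: prio [2B, align 2] → 12
@12: state [1B, align 1] → 13

12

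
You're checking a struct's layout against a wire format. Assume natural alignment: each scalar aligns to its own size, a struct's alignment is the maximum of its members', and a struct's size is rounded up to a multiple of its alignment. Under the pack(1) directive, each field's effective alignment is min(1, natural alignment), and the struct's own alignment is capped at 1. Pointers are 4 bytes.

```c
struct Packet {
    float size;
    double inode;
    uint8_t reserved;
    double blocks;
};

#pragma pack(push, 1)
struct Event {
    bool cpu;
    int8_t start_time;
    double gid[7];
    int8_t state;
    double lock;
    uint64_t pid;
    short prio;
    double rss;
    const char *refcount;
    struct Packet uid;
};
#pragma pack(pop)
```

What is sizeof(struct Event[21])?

Packet: @0: size [4B, align 4] → 4; +4 pad (align 8); @8: inode [8B, align 8] → 16; @16: reserved [1B, align 1] → 17; +7 pad (align 8); @24: blocks [8B, align 8] → 32; size 32, align 8
@0: cpu [1B, align 1] → 1
@1: start_time [1B, align 1] → 2
@2: gid [56B, align 1] → 58
@58: state [1B, align 1] → 59
@59: lock [8B, align 1] → 67
@67: pid [8B, align 1] → 75
@75: prio [2B, align 1] → 77
@77: rss [8B, align 1] → 85
@85: refcount [4B, align 1] → 89
@89: uid [32B, align 1] → 121
size 121, align 1
array of 21: 21 × 121 = 2541

2541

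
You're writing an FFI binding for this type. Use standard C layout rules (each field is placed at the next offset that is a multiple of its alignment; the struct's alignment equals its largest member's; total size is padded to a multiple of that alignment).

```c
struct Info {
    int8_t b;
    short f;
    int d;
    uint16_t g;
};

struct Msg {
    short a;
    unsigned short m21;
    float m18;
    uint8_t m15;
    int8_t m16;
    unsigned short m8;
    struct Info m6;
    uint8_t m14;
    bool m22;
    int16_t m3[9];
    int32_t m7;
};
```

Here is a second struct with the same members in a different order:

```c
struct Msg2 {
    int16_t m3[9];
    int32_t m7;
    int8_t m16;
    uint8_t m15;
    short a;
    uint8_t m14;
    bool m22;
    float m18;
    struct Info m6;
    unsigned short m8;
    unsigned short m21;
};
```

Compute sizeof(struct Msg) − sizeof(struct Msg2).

Info: 0..1  b  (1B, 1-aligned); 1..2  -- padding (1B); 2..4  f  (2B, 2-aligned); 4..8  d  (4B, 4-aligned); 8..10  g  (2B, 2-aligned); 10..12  -- tail padding (2B); sizeof = 12, alignof = 4
0..2  a  (2B, 2-aligned)
2..4  m21  (2B, 2-aligned)
4..8  m18  (4B, 4-aligned)
8..9  m15  (1B, 1-aligned)
9..10  m16  (1B, 1-aligned)
10..12  m8  (2B, 2-aligned)
12..24  m6  (12B, 4-aligned)
24..25  m14  (1B, 1-aligned)
25..26  m22  (1B, 1-aligned)
26..44  m3  (18B, 2-aligned)
44..48  m7  (4B, 4-aligned)
sizeof = 48, alignof = 4
— Msg2 —
0..18  m3  (18B, 2-aligned)
18..20  -- padding (2B)
20..24  m7  (4B, 4-aligned)
24..25  m16  (1B, 1-aligned)
25..26  m15  (1B, 1-aligned)
26..28  a  (2B, 2-aligned)
28..29  m14  (1B, 1-aligned)
29..30  m22  (1B, 1-aligned)
30..32  -- padding (2B)
32..36  m18  (4B, 4-aligned)
36..48  m6  (12B, 4-aligned)
48..50  m8  (2B, 2-aligned)
50..52  m21  (2B, 2-aligned)
sizeof = 52, alignof = 4
48 − 52 = -4

-4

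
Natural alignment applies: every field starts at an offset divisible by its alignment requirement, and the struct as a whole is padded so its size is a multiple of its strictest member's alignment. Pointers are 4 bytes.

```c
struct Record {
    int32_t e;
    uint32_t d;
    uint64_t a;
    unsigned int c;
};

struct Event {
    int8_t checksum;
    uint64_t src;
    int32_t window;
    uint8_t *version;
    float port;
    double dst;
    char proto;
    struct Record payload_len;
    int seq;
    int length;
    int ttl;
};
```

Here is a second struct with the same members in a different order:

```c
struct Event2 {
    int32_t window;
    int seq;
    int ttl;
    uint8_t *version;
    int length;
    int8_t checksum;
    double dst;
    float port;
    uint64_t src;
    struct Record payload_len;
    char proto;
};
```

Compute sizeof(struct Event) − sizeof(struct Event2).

8

Record: 0..4  e  (4B, 4-aligned); 4..8  d  (4B, 4-aligned); 8..16  a  (8B, 8-aligned); 16..20  c  (4B, 4-aligned); 20..24  -- tail padding (4B); sizeof = 24, alignof = 8
0..1  checksum  (1B, 1-aligned)
1..8  -- padding (7B)
8..16  src  (8B, 8-aligned)
16..20  window  (4B, 4-aligned)
20..24  version  (4B, 4-aligned)
24..28  port  (4B, 4-aligned)
28..32  -- padding (4B)
32..40  dst  (8B, 8-aligned)
40..41  proto  (1B, 1-aligned)
41..48  -- padding (7B)
48..72  payload_len  (24B, 8-aligned)
72..76  seq  (4B, 4-aligned)
76..80  length  (4B, 4-aligned)
80..84  ttl  (4B, 4-aligned)
84..88  -- tail padding (4B)
sizeof = 88, alignof = 8
— Event2 —
0..4  window  (4B, 4-aligned)
4..8  seq  (4B, 4-aligned)
8..12  ttl  (4B, 4-aligned)
12..16  version  (4B, 4-aligned)
16..20  length  (4B, 4-aligned)
20..21  checksum  (1B, 1-aligned)
21..24  -- padding (3B)
24..32  dst  (8B, 8-aligned)
32..36  port  (4B, 4-aligned)
36..40  -- padding (4B)
40..48  src  (8B, 8-aligned)
48..72  payload_len  (24B, 8-aligned)
72..73  proto  (1B, 1-aligned)
73..80  -- tail padding (7B)
sizeof = 80, alignof = 8
88 − 80 = 8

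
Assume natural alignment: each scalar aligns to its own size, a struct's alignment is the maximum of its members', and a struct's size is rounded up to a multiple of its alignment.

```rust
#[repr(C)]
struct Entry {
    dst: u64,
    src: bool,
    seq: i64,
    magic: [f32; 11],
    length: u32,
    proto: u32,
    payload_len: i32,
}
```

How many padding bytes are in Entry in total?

7

dst at 0 (size 8, align 8) → ends 8
src at 8 (size 1, align 1) → ends 9
pad 7 to align 8 for seq
seq at 16 (size 8, align 8) → ends 24
magic at 24 (size 44, align 4) → ends 68
length at 68 (size 4, align 4) → ends 72
proto at 72 (size 4, align 4) → ends 76
payload_len at 76 (size 4, align 4) → ends 80
total 80 bytes, alignment 8
data bytes 73, size 80 → padding 7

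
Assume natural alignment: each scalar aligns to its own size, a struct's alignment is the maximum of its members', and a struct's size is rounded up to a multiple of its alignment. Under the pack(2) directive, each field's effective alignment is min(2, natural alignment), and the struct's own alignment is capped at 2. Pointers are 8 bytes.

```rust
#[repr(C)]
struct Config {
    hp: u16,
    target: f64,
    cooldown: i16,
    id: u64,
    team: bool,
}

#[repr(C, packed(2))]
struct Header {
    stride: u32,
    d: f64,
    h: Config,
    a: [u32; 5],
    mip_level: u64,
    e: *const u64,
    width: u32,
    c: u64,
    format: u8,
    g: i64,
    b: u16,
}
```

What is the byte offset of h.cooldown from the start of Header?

28

Config: @0: hp [2B, align 2] → 2; +6 pad (align 8); @8: target [8B, align 8] → 16; @16: cooldown [2B, align 2] → 18; +6 pad (align 8); @24: id [8B, align 8] → 32; @32: team [1B, align 1] → 33; +7 tail pad (align 8); size 40, align 8
@0: stride [4B, align 2] → 4
@4: d [8B, align 2] → 12
@12: h [40B, align 2] → 52
within Config: cooldown at 16
12 + 16 = 28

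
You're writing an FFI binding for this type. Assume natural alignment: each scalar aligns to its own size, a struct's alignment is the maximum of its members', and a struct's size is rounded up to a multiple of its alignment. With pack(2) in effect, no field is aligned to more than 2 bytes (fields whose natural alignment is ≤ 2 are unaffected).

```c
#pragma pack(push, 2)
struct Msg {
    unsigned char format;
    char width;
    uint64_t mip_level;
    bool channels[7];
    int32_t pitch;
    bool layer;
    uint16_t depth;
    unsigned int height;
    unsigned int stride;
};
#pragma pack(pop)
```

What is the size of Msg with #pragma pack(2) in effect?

34

format at 0 (size 1, align 1) → ends 1
width at 1 (size 1, align 1) → ends 2
mip_level at 2 (size 8, align 2) → ends 10
channels at 10 (size 7, align 1) → ends 17
pad 1 to align 2 for pitch
pitch at 18 (size 4, align 2) → ends 22
layer at 22 (size 1, align 1) → ends 23
pad 1 to align 2 for depth
depth at 24 (size 2, align 2) → ends 26
height at 26 (size 4, align 2) → ends 30
stride at 30 (size 4, align 2) → ends 34
total 34 bytes, alignment 2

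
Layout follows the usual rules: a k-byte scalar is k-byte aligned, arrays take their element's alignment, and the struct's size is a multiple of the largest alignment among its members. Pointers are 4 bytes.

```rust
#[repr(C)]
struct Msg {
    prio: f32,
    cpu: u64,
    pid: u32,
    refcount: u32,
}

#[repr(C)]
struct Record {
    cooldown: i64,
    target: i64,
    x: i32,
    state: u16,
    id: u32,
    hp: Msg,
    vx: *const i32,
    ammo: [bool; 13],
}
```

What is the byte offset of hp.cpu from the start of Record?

Msg: 0..4  prio  (4B, 4-aligned); 4..8  -- padding (4B); 8..16  cpu  (8B, 8-aligned); 16..20  pid  (4B, 4-aligned); 20..24  refcount  (4B, 4-aligned); sizeof = 24, alignof = 8
0..8  cooldown  (8B, 8-aligned)
8..16  target  (8B, 8-aligned)
16..20  x  (4B, 4-aligned)
20..22  state  (2B, 2-aligned)
22..24  -- padding (2B)
24..28  id  (4B, 4-aligned)
28..32  -- padding (4B)
32..56  hp  (24B, 8-aligned)
within Msg: cpu at 8
32 + 8 = 40

40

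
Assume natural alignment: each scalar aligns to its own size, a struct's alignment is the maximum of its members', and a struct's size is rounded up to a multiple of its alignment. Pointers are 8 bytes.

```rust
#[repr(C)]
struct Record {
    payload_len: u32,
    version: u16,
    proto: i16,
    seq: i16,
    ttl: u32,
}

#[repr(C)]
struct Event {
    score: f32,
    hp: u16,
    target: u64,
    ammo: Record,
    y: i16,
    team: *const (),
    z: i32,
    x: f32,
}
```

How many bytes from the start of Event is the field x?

Record: 0..4  payload_len  (4B, 4-aligned); 4..6  version  (2B, 2-aligned); 6..8  proto  (2B, 2-aligned); 8..10  seq  (2B, 2-aligned); 10..12  -- padding (2B); 12..16  ttl  (4B, 4-aligned); sizeof = 16, alignof = 4
0..4  score  (4B, 4-aligned)
4..6  hp  (2B, 2-aligned)
6..8  -- padding (2B)
8..16  target  (8B, 8-aligned)
16..32  ammo  (16B, 4-aligned)
32..34  y  (2B, 2-aligned)
34..40  -- padding (6B)
40..48  team  (8B, 8-aligned)
48..52  z  (4B, 4-aligned)
52..56  x  (4B, 4-aligned)

52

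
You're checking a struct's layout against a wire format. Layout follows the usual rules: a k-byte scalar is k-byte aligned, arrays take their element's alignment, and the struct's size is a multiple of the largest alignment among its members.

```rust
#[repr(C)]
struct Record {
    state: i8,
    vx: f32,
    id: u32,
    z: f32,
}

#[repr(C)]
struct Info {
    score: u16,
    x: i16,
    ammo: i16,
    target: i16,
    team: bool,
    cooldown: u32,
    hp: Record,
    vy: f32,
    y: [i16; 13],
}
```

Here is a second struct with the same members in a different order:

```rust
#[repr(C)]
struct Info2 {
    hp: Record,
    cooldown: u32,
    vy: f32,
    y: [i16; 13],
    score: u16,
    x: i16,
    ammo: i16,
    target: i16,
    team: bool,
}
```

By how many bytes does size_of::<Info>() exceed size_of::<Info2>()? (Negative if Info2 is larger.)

Record: state at 0 (size 1, align 1) → ends 1; pad 3 to align 4 for vx; vx at 4 (size 4, align 4) → ends 8; id at 8 (size 4, align 4) → ends 12; z at 12 (size 4, align 4) → ends 16; total 16 bytes, alignment 4
score at 0 (size 2, align 2) → ends 2
x at 2 (size 2, align 2) → ends 4
ammo at 4 (size 2, align 2) → ends 6
target at 6 (size 2, align 2) → ends 8
team at 8 (size 1, align 1) → ends 9
pad 3 to align 4 for cooldown
cooldown at 12 (size 4, align 4) → ends 16
hp at 16 (size 16, align 4) → ends 32
vy at 32 (size 4, align 4) → ends 36
y at 36 (size 26, align 2) → ends 62
tail pad 2 to reach multiple of 4
total 64 bytes, alignment 4
— Info2 —
hp at 0 (size 16, align 4) → ends 16
cooldown at 16 (size 4, align 4) → ends 20
vy at 20 (size 4, align 4) → ends 24
y at 24 (size 26, align 2) → ends 50
score at 50 (size 2, align 2) → ends 52
x at 52 (size 2, align 2) → ends 54
ammo at 54 (size 2, align 2) → ends 56
target at 56 (size 2, align 2) → ends 58
team at 58 (size 1, align 1) → ends 59
tail pad 1 to reach multiple of 4
total 60 bytes, alignment 4
64 − 60 = 4

4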